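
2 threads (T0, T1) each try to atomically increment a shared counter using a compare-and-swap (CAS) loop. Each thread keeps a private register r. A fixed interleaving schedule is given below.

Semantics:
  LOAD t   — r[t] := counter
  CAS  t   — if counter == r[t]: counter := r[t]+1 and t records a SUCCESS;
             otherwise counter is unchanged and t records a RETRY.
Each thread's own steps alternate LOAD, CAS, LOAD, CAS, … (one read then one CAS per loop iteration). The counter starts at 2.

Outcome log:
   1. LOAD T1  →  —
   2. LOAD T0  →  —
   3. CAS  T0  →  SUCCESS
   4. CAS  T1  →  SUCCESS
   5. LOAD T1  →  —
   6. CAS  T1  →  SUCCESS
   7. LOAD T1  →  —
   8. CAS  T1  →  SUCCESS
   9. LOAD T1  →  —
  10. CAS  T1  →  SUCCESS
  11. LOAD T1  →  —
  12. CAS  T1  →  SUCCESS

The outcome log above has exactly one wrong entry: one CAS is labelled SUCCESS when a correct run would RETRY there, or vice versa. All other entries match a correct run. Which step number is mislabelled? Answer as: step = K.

step = 4

Re-executing:
#1 T1 reads 2
#2 T0 reads 2
#3 T0 CAS(2→3) writes; counter now 3
#4 T1 CAS(2→3) fails; counter now 3
#5 T1 reads 3
#6 T1 CAS(3→4) writes; counter now 4
#7 T1 reads 4
#8 T1 CAS(4→5) writes; counter now 5
#9 T1 reads 5
#10 T1 CAS(5→6) writes; counter now 6
#11 T1 reads 6
#12 T1 CAS(6→7) writes; counter now 7
Mismatch at 4.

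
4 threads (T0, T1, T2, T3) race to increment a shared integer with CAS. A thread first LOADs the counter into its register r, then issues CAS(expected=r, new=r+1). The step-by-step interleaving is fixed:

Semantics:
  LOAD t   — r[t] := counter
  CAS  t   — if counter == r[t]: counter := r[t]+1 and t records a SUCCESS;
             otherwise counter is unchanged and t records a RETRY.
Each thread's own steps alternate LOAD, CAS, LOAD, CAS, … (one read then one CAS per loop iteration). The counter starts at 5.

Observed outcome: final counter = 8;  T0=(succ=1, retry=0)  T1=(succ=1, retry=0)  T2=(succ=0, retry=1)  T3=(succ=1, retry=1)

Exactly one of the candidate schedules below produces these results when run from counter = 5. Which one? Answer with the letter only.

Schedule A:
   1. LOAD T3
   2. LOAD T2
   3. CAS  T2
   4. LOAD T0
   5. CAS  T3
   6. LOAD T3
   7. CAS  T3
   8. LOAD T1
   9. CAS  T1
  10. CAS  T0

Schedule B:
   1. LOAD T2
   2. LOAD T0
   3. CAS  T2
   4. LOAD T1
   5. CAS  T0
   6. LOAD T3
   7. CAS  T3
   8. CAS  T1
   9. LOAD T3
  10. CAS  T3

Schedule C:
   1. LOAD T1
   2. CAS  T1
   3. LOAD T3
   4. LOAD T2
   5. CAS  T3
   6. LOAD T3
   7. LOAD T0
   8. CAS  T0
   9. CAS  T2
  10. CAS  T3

Tracing schedule C:
step 1: T1 LOAD ⇒ load; ctr=5 reg=5
step 2: T1 CAS ⇒ ok; ctr=6 reg=5
step 3: T3 LOAD ⇒ load; ctr=6 reg=6
step 4: T2 LOAD ⇒ load; ctr=6 reg=6
step 5: T3 CAS ⇒ ok; ctr=7 reg=6
step 6: T3 LOAD ⇒ load; ctr=7 reg=7
step 7: T0 LOAD ⇒ load; ctr=7 reg=7
step 8: T0 CAS ⇒ ok; ctr=8 reg=7
step 9: T2 CAS ⇒ retry; ctr=8 reg=6
step 10: T3 CAS ⇒ retry; ctr=8 reg=7

C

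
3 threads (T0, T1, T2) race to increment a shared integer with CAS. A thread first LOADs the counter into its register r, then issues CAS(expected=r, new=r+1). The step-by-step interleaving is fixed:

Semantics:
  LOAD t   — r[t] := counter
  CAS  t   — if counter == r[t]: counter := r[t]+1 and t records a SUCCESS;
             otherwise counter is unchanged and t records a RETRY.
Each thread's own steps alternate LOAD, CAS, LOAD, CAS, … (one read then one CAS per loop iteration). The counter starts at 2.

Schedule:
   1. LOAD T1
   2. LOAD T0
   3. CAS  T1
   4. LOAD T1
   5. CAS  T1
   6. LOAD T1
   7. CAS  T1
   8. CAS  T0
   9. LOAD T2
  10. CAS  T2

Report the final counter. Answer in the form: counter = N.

counter = 6

1. LOAD T1 → mem=2 r[T1]=2 [LOAD]
2. LOAD T0 → mem=2 r[T0]=2 [LOAD]
3. CAS T1 → mem=3 r[T1]=2 [OK]
4. LOAD T1 → mem=3 r[T1]=3 [LOAD]
5. CAS T1 → mem=4 r[T1]=3 [OK]
6. LOAD T1 → mem=4 r[T1]=4 [LOAD]
7. CAS T1 → mem=5 r[T1]=4 [OK]
8. CAS T0 → mem=5 r[T0]=2 [RETRY]
9. LOAD T2 → mem=5 r[T2]=5 [LOAD]
10. CAS T2 → mem=6 r[T2]=5 [OK]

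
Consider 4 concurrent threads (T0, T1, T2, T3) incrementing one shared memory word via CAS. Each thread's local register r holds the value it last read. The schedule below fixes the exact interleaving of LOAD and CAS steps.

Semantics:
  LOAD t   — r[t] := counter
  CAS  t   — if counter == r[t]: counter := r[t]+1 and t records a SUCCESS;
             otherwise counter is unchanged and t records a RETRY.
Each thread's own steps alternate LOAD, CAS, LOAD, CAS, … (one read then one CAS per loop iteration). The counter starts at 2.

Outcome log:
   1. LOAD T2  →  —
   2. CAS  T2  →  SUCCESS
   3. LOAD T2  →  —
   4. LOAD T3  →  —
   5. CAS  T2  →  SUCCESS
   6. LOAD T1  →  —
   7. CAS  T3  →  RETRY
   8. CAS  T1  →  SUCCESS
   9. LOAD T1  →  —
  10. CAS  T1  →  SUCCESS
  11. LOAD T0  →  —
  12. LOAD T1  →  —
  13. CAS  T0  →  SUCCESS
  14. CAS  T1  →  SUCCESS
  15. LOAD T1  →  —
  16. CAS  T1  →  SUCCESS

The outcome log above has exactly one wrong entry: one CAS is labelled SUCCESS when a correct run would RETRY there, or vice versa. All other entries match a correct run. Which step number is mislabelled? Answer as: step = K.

step = 14

Reference trace:
1. LOAD T2 → mem=2 r[T2]=2 [LOAD]
2. CAS T2 → mem=3 r[T2]=2 [OK]
3. LOAD T2 → mem=3 r[T2]=3 [LOAD]
4. LOAD T3 → mem=3 r[T3]=3 [LOAD]
5. CAS T2 → mem=4 r[T2]=3 [OK]
6. LOAD T1 → mem=4 r[T1]=4 [LOAD]
7. CAS T3 → mem=4 r[T3]=3 [RETRY]
8. CAS T1 → mem=5 r[T1]=4 [OK]
9. LOAD T1 → mem=5 r[T1]=5 [LOAD]
10. CAS T1 → mem=6 r[T1]=5 [OK]
11. LOAD T0 → mem=6 r[T0]=6 [LOAD]
12. LOAD T1 → mem=6 r[T1]=6 [LOAD]
13. CAS T0 → mem=7 r[T0]=6 [OK]
14. CAS T1 → mem=7 r[T1]=6 [RETRY]
15. LOAD T1 → mem=7 r[T1]=7 [LOAD]
16. CAS T1 → mem=8 r[T1]=7 [OK]
Log disagrees first at step 14.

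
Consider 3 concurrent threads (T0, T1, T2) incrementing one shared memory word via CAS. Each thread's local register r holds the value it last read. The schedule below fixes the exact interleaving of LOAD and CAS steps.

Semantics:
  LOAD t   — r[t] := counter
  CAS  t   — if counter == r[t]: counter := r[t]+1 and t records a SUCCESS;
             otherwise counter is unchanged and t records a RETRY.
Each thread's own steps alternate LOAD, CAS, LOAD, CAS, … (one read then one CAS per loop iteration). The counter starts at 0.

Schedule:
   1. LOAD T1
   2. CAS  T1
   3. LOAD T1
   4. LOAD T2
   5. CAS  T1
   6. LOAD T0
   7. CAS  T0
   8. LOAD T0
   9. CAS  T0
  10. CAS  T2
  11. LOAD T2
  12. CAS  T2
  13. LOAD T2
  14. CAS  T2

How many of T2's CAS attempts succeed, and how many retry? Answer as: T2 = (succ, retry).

T2 = (2, 1)

#1 T1 reads 0
#2 T1 CAS(0→1) writes; counter now 1
#3 T1 reads 1
#4 T2 reads 1
#5 T1 CAS(1→2) writes; counter now 2
#6 T0 reads 2
#7 T0 CAS(2→3) writes; counter now 3
#8 T0 reads 3
#9 T0 CAS(3→4) writes; counter now 4
#10 T2 CAS(1→2) fails; counter now 4
#11 T2 reads 4
#12 T2 CAS(4→5) writes; counter now 5
#13 T2 reads 5
#14 T2 CAS(5→6) writes; counter now 6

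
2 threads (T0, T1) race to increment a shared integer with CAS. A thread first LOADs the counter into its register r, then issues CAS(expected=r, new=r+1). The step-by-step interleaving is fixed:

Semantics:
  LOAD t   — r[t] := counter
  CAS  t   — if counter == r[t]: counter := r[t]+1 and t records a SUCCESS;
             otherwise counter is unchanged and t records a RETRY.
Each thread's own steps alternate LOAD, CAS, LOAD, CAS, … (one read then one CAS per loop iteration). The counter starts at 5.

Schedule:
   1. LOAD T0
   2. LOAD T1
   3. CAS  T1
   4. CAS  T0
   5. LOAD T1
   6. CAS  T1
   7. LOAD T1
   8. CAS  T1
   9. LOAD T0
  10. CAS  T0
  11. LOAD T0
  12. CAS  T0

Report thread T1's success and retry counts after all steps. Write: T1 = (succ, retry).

T1 = (3, 0)

[1] T0.load  rd  (counter 5, T0.r 5)
[2] T1.load  rd  (counter 5, T1.r 5)
[3] T1.cas  hit  (counter 6, T1.r 5)
[4] T0.cas  miss  (counter 6, T0.r 5)
[5] T1.load  rd  (counter 6, T1.r 6)
[6] T1.cas  hit  (counter 7, T1.r 6)
[7] T1.load  rd  (counter 7, T1.r 7)
[8] T1.cas  hit  (counter 8, T1.r 7)
[9] T0.load  rd  (counter 8, T0.r 8)
[10] T0.cas  hit  (counter 9, T0.r 8)
[11] T0.load  rd  (counter 9, T0.r 9)
[12] T0.cas  hit  (counter 10, T0.r 9)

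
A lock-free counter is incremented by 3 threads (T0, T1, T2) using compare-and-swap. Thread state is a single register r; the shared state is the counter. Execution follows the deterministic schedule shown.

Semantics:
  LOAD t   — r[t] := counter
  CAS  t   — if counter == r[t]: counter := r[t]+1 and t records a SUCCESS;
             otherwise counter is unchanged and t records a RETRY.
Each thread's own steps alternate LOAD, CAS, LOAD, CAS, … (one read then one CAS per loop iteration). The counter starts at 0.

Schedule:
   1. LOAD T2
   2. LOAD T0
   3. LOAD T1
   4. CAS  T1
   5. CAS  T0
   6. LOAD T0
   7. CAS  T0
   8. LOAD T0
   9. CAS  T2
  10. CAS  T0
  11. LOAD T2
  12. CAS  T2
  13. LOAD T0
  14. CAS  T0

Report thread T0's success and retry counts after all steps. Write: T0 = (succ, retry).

#1 T2 reads 0
#2 T0 reads 0
#3 T1 reads 0
#4 T1 CAS(0→1) writes; counter now 1
#5 T0 CAS(0→1) fails; counter now 1
#6 T0 reads 1
#7 T0 CAS(1→2) writes; counter now 2
#8 T0 reads 2
#9 T2 CAS(0→1) fails; counter now 2
#10 T0 CAS(2→3) writes; counter now 3
#11 T2 reads 3
#12 T2 CAS(3→4) writes; counter now 4
#13 T0 reads 4
#14 T0 CAS(4→5) writes; counter now 5

T0 = (3, 1)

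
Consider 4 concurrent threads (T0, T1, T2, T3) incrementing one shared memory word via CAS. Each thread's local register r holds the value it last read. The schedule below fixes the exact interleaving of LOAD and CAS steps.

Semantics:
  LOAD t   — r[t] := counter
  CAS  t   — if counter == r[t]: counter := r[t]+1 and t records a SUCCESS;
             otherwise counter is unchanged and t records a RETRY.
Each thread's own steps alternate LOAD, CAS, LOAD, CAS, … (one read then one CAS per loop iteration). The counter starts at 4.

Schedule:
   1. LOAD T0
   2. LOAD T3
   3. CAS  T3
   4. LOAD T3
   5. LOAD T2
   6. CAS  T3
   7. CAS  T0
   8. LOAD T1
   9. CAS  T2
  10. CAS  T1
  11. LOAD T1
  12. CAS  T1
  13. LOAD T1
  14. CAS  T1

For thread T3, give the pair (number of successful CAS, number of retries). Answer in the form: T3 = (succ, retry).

T0 LOAD — after: cnt=4, r=4 — load
T3 LOAD — after: cnt=4, r=4 — load
T3 CAS — after: cnt=5, r=4 — ok
T3 LOAD — after: cnt=5, r=5 — load
T2 LOAD — after: cnt=5, r=5 — load
T3 CAS — after: cnt=6, r=5 — ok
T0 CAS — after: cnt=6, r=4 — retry
T1 LOAD — after: cnt=6, r=6 — load
T2 CAS — after: cnt=6, r=5 — retry
T1 CAS — after: cnt=7, r=6 — ok
T1 LOAD — after: cnt=7, r=7 — load
T1 CAS — after: cnt=8, r=7 — ok
T1 LOAD — after: cnt=8, r=8 — load
T1 CAS — after: cnt=9, r=8 — ok

T3 = (2, 0)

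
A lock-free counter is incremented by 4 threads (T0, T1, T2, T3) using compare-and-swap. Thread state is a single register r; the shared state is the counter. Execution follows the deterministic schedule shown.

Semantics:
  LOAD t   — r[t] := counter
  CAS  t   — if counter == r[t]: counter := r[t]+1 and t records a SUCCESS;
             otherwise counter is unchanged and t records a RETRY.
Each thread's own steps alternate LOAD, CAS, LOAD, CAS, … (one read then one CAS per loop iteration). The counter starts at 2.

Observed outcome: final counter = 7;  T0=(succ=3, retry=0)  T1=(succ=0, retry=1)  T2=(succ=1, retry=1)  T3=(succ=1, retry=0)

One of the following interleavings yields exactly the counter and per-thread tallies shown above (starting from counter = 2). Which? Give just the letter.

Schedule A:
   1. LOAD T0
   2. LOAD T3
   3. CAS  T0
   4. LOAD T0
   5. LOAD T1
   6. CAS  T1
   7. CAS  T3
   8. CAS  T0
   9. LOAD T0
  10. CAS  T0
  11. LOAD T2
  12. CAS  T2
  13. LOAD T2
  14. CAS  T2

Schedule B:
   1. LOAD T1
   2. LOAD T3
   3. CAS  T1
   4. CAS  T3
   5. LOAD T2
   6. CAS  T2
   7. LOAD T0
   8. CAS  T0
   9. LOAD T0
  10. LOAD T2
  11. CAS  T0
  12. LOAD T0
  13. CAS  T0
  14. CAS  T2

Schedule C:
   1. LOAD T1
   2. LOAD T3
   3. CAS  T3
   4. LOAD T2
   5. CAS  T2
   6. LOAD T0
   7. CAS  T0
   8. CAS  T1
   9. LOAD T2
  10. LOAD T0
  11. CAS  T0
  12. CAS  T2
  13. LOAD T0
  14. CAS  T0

C

Simulating candidate C:
#1 T1 reads 2
#2 T3 reads 2
#3 T3 CAS(2→3) writes; counter now 3
#4 T2 reads 3
#5 T2 CAS(3→4) writes; counter now 4
#6 T0 reads 4
#7 T0 CAS(4→5) writes; counter now 5
#8 T1 CAS(2→3) fails; counter now 5
#9 T2 reads 5
#10 T0 reads 5
#11 T0 CAS(5→6) writes; counter now 6
#12 T2 CAS(5→6) fails; counter now 6
#13 T0 reads 6
#14 T0 CAS(6→7) writes; counter now 7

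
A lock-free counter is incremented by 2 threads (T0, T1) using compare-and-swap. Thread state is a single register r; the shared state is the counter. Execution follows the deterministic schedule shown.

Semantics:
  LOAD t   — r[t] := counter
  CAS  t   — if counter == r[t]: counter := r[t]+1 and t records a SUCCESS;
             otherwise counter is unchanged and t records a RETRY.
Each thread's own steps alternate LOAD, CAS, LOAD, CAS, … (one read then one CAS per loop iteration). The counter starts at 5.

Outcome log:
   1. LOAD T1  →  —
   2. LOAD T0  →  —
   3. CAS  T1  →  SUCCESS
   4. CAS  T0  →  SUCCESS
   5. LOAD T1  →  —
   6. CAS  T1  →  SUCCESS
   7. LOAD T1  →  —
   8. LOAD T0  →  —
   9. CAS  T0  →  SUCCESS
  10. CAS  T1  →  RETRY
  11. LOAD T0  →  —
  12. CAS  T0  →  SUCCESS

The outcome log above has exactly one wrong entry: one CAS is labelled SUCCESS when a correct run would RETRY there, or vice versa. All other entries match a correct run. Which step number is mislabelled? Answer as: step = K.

step = 4

Correct run:
T1 LOAD — after: cnt=5, r=5 — load
T0 LOAD — after: cnt=5, r=5 — load
T1 CAS — after: cnt=6, r=5 — ok
T0 CAS — after: cnt=6, r=5 — retry
T1 LOAD — after: cnt=6, r=6 — load
T1 CAS — after: cnt=7, r=6 — ok
T1 LOAD — after: cnt=7, r=7 — load
T0 LOAD — after: cnt=7, r=7 — load
T0 CAS — after: cnt=8, r=7 — ok
T1 CAS — after: cnt=8, r=7 — retry
T0 LOAD — after: cnt=8, r=8 — load
T0 CAS — after: cnt=9, r=8 — ok
Log disagrees first at step 4.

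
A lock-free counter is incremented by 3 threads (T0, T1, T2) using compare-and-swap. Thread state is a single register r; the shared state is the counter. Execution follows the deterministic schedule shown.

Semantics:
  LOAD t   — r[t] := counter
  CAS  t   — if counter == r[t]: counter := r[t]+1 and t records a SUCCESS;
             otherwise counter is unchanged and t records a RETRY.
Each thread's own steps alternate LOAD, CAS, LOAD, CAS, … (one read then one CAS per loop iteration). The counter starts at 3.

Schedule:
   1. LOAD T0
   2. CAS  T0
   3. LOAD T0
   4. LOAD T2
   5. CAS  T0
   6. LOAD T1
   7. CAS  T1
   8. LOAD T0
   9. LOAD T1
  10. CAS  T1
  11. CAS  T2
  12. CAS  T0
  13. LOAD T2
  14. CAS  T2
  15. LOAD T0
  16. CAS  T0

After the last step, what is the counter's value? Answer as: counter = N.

T0 LOAD — after: cnt=3, r=3 — load
T0 CAS — after: cnt=4, r=3 — ok
T0 LOAD — after: cnt=4, r=4 — load
T2 LOAD — after: cnt=4, r=4 — load
T0 CAS — after: cnt=5, r=4 — ok
T1 LOAD — after: cnt=5, r=5 — load
T1 CAS — after: cnt=6, r=5 — ok
T0 LOAD — after: cnt=6, r=6 — load
T1 LOAD — after: cnt=6, r=6 — load
T1 CAS — after: cnt=7, r=6 — ok
T2 CAS — after: cnt=7, r=4 — retry
T0 CAS — after: cnt=7, r=6 — retry
T2 LOAD — after: cnt=7, r=7 — load
T2 CAS — after: cnt=8, r=7 — ok
T0 LOAD — after: cnt=8, r=8 — load
T0 CAS — after: cnt=9, r=8 — ok

counter = 9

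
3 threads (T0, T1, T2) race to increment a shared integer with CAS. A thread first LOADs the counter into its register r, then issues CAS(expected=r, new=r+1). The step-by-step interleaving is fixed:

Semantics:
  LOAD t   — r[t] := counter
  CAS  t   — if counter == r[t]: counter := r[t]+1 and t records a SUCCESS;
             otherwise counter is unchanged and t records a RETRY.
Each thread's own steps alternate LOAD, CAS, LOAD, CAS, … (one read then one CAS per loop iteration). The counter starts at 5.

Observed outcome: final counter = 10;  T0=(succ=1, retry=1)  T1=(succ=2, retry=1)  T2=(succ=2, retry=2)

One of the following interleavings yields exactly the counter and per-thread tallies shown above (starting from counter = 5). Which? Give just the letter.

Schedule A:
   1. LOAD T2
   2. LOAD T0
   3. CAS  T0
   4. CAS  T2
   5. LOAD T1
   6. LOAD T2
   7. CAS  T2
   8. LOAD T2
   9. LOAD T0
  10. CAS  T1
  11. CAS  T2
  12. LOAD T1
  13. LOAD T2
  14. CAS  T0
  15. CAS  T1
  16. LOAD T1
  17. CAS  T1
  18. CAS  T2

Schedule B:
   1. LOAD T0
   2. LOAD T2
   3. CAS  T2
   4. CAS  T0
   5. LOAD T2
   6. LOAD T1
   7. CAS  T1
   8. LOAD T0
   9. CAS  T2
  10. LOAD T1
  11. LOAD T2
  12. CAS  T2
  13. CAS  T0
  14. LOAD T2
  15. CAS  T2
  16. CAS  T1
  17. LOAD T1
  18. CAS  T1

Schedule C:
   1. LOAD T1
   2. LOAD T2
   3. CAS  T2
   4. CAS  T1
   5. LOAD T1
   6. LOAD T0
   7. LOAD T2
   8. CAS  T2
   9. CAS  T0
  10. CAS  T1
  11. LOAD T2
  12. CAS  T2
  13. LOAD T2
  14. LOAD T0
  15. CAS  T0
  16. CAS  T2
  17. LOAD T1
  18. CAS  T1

A

Tracing schedule A:
#1 T2 reads 5
#2 T0 reads 5
#3 T0 CAS(5→6) writes; counter now 6
#4 T2 CAS(5→6) fails; counter now 6
#5 T1 reads 6
#6 T2 reads 6
#7 T2 CAS(6→7) writes; counter now 7
#8 T2 reads 7
#9 T0 reads 7
#10 T1 CAS(6→7) fails; counter now 7
#11 T2 CAS(7→8) writes; counter now 8
#12 T1 reads 8
#13 T2 reads 8
#14 T0 CAS(7→8) fails; counter now 8
#15 T1 CAS(8→9) writes; counter now 9
#16 T1 reads 9
#17 T1 CAS(9→10) writes; counter now 10
#18 T2 CAS(8→9) fails; counter now 10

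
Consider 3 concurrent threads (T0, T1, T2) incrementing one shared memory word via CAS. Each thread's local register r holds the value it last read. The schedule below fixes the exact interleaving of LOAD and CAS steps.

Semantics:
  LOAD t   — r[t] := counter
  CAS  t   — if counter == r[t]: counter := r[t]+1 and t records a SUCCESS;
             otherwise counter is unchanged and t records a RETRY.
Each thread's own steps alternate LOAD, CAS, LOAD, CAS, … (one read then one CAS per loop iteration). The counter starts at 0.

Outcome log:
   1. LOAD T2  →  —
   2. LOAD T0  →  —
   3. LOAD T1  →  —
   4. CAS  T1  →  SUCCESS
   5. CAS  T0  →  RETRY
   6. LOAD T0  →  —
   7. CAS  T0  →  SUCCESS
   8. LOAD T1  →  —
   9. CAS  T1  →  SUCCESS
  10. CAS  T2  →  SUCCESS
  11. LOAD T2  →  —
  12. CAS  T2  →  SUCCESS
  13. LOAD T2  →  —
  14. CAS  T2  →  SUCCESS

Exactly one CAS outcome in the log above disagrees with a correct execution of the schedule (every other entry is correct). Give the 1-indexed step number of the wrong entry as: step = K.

step = 10

Reference trace:
1. LOAD T2 → mem=0 r[T2]=0 [LOAD]
2. LOAD T0 → mem=0 r[T0]=0 [LOAD]
3. LOAD T1 → mem=0 r[T1]=0 [LOAD]
4. CAS T1 → mem=1 r[T1]=0 [OK]
5. CAS T0 → mem=1 r[T0]=0 [RETRY]
6. LOAD T0 → mem=1 r[T0]=1 [LOAD]
7. CAS T0 → mem=2 r[T0]=1 [OK]
8. LOAD T1 → mem=2 r[T1]=2 [LOAD]
9. CAS T1 → mem=3 r[T1]=2 [OK]
10. CAS T2 → mem=3 r[T2]=0 [RETRY]
11. LOAD T2 → mem=3 r[T2]=3 [LOAD]
12. CAS T2 → mem=4 r[T2]=3 [OK]
13. LOAD T2 → mem=4 r[T2]=4 [LOAD]
14. CAS T2 → mem=5 r[T2]=4 [OK]
Log disagrees first at step 10.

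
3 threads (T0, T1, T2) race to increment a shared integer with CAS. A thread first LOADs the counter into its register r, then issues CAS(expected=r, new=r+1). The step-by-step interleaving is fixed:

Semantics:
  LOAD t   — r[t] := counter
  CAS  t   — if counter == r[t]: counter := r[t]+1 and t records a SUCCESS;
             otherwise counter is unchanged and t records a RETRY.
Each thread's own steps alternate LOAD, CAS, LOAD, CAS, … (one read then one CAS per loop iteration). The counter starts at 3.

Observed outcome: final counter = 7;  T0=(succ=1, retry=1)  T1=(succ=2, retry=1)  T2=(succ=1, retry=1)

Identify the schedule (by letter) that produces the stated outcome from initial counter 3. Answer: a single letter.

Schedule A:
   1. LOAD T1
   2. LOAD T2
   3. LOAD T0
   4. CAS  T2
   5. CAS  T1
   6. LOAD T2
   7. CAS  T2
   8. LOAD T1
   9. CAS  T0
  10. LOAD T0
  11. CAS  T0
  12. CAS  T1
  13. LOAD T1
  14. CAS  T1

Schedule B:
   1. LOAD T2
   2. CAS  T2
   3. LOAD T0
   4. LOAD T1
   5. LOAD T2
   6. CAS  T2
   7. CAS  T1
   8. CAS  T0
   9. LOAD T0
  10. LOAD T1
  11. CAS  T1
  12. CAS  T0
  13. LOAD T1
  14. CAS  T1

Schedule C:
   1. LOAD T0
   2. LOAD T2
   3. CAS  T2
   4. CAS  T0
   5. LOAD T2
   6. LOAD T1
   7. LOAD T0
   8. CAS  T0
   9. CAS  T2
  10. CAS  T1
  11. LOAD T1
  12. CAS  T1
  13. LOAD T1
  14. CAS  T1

Tracing schedule C:
#1 T0 reads 3
#2 T2 reads 3
#3 T2 CAS(3→4) writes; counter now 4
#4 T0 CAS(3→4) fails; counter now 4
#5 T2 reads 4
#6 T1 reads 4
#7 T0 reads 4
#8 T0 CAS(4→5) writes; counter now 5
#9 T2 CAS(4→5) fails; counter now 5
#10 T1 CAS(4→5) fails; counter now 5
#11 T1 reads 5
#12 T1 CAS(5→6) writes; counter now 6
#13 T1 reads 6
#14 T1 CAS(6→7) writes; counter now 7

C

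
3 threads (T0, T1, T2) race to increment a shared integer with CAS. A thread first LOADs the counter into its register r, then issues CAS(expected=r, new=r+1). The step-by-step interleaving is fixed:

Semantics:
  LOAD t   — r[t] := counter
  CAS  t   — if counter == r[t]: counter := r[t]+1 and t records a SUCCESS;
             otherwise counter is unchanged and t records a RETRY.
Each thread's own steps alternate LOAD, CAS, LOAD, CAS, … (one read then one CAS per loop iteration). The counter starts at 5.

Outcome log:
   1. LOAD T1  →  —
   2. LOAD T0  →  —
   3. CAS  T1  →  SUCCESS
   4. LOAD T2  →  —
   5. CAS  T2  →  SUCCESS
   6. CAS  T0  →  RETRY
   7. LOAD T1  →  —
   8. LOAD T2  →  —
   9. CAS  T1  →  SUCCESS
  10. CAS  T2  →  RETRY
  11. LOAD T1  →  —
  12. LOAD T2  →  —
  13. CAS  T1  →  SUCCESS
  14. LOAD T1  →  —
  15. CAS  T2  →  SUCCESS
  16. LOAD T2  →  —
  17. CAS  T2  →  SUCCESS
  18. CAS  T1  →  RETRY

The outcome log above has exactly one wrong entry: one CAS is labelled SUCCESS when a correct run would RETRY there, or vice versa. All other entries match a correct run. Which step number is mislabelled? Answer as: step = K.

Re-executing:
   1) LOAD T1:  M=5  r_T1=5
   2) LOAD T0:  M=5  r_T0=5
   3) CAS  T1:  M=6  r_T1=5 ✓
   4) LOAD T2:  M=6  r_T2=6
   5) CAS  T2:  M=7  r_T2=6 ✓
   6) CAS  T0:  M=7  r_T0=5 ✗
   7) LOAD T1:  M=7  r_T1=7
   8) LOAD T2:  M=7  r_T2=7
   9) CAS  T1:  M=8  r_T1=7 ✓
  10) CAS  T2:  M=8  r_T2=7 ✗
  11) LOAD T1:  M=8  r_T1=8
  12) LOAD T2:  M=8  r_T2=8
  13) CAS  T1:  M=9  r_T1=8 ✓
  14) LOAD T1:  M=9  r_T1=9
  15) CAS  T2:  M=9  r_T2=8 ✗
  16) LOAD T2:  M=9  r_T2=9
  17) CAS  T2:  M=10  r_T2=9 ✓
  18) CAS  T1:  M=10  r_T1=9 ✗
Log disagrees first at step 15.

step = 15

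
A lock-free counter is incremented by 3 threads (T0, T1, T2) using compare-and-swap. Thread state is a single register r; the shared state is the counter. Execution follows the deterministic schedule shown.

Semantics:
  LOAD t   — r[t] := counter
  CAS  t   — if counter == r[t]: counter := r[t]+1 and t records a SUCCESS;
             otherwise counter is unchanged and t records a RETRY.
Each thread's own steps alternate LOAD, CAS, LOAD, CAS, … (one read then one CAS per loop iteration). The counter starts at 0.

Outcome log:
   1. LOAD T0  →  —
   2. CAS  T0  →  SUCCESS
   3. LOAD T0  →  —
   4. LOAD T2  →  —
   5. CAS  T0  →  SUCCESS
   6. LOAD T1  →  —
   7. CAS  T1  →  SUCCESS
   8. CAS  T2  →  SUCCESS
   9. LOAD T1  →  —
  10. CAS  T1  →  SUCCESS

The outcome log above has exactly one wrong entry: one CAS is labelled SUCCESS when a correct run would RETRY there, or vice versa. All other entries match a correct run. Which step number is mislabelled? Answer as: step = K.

Correct run:
#1 T0 reads 0
#2 T0 CAS(0→1) writes; counter now 1
#3 T0 reads 1
#4 T2 reads 1
#5 T0 CAS(1→2) writes; counter now 2
#6 T1 reads 2
#7 T1 CAS(2→3) writes; counter now 3
#8 T2 CAS(1→2) fails; counter now 3
#9 T1 reads 3
#10 T1 CAS(3→4) writes; counter now 4
Flip is step 8.

step = 8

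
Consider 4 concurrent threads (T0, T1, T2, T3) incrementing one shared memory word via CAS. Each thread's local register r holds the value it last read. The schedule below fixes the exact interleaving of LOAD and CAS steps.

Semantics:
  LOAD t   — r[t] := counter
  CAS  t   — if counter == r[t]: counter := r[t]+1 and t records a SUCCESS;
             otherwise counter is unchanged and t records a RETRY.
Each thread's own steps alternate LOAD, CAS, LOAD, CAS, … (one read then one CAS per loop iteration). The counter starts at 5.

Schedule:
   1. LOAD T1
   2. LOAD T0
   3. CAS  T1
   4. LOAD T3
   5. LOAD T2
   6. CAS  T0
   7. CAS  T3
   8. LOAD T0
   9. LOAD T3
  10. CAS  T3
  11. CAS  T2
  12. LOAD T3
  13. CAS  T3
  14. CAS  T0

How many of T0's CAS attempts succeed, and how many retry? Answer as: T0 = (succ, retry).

T0 = (0, 2)

   1) LOAD T1:  M=5  r_T1=5
   2) LOAD T0:  M=5  r_T0=5
   3) CAS  T1:  M=6  r_T1=5 ✓
   4) LOAD T3:  M=6  r_T3=6
   5) LOAD T2:  M=6  r_T2=6
   6) CAS  T0:  M=6  r_T0=5 ✗
   7) CAS  T3:  M=7  r_T3=6 ✓
   8) LOAD T0:  M=7  r_T0=7
   9) LOAD T3:  M=7  r_T3=7
  10) CAS  T3:  M=8  r_T3=7 ✓
  11) CAS  T2:  M=8  r_T2=6 ✗
  12) LOAD T3:  M=8  r_T3=8
  13) CAS  T3:  M=9  r_T3=8 ✓
  14) CAS  T0:  M=9  r_T0=7 ✗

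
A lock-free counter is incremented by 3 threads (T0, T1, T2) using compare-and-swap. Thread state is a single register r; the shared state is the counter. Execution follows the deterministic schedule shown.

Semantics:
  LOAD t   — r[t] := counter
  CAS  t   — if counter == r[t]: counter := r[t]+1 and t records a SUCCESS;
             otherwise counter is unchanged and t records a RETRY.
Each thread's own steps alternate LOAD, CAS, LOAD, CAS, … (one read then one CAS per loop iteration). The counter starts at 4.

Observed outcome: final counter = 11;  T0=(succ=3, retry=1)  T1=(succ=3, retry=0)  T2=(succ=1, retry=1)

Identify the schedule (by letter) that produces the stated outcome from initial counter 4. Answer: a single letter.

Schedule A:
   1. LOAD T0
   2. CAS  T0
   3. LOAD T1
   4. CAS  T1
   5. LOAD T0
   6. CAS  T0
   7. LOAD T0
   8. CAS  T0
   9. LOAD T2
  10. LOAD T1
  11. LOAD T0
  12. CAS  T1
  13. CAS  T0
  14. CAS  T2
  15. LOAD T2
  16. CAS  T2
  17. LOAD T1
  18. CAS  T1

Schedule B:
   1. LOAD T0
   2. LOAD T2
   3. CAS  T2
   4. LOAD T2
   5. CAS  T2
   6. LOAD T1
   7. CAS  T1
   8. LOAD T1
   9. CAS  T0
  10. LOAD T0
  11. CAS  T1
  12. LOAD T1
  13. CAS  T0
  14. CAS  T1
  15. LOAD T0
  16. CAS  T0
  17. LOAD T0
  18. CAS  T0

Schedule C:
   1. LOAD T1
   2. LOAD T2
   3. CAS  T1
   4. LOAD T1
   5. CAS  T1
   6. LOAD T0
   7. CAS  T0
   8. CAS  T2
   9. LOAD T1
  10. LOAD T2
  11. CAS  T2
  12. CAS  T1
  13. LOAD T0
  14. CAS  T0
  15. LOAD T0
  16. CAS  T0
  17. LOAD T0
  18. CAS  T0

Simulating candidate A:
   1) LOAD T0:  M=4  r_T0=4
   2) CAS  T0:  M=5  r_T0=4 ✓
   3) LOAD T1:  M=5  r_T1=5
   4) CAS  T1:  M=6  r_T1=5 ✓
   5) LOAD T0:  M=6  r_T0=6
   6) CAS  T0:  M=7  r_T0=6 ✓
   7) LOAD T0:  M=7  r_T0=7
   8) CAS  T0:  M=8  r_T0=7 ✓
   9) LOAD T2:  M=8  r_T2=8
  10) LOAD T1:  M=8  r_T1=8
  11) LOAD T0:  M=8  r_T0=8
  12) CAS  T1:  M=9  r_T1=8 ✓
  13) CAS  T0:  M=9  r_T0=8 ✗
  14) CAS  T2:  M=9  r_T2=8 ✗
  15) LOAD T2:  M=9  r_T2=9
  16) CAS  T2:  M=10  r_T2=9 ✓
  17) LOAD T1:  M=10  r_T1=10
  18) CAS  T1:  M=11  r_T1=10 ✓

A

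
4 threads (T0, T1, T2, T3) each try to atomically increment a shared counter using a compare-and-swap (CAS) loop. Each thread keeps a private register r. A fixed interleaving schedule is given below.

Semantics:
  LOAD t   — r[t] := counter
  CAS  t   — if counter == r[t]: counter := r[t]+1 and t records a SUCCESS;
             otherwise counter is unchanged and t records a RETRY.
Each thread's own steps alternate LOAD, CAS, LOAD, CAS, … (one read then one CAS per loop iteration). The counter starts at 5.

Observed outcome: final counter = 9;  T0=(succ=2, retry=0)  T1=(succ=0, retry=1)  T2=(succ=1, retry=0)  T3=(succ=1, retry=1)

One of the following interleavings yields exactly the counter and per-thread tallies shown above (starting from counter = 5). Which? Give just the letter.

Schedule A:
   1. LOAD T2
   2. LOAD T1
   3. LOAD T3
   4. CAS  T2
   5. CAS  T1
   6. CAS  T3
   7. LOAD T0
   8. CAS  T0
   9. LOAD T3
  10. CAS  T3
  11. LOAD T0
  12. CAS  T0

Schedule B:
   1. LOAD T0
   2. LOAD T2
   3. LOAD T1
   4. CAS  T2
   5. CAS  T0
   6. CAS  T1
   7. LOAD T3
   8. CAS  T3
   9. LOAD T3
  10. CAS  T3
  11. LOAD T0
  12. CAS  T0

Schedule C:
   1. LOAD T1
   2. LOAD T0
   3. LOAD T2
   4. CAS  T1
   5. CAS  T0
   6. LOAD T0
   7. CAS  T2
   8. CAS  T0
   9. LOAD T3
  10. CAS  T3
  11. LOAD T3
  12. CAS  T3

Tracing schedule A:
1. LOAD T2 → mem=5 r[T2]=5 [LOAD]
2. LOAD T1 → mem=5 r[T1]=5 [LOAD]
3. LOAD T3 → mem=5 r[T3]=5 [LOAD]
4. CAS T2 → mem=6 r[T2]=5 [OK]
5. CAS T1 → mem=6 r[T1]=5 [RETRY]
6. CAS T3 → mem=6 r[T3]=5 [RETRY]
7. LOAD T0 → mem=6 r[T0]=6 [LOAD]
8. CAS T0 → mem=7 r[T0]=6 [OK]
9. LOAD T3 → mem=7 r[T3]=7 [LOAD]
10. CAS T3 → mem=8 r[T3]=7 [OK]
11. LOAD T0 → mem=8 r[T0]=8 [LOAD]
12. CAS T0 → mem=9 r[T0]=8 [OK]

A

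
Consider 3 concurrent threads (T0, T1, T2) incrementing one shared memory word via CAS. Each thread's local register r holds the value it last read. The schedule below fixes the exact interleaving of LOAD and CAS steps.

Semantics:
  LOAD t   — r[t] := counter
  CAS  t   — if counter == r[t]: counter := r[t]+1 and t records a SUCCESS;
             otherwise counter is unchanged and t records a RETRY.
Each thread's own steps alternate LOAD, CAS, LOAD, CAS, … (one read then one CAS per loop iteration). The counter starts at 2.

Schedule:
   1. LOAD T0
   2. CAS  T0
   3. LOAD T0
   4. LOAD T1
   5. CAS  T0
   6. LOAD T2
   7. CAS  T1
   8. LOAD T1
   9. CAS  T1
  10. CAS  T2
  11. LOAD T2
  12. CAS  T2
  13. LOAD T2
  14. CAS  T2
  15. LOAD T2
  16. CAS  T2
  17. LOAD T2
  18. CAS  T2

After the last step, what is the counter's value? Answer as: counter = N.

   1) LOAD T0:  M=2  r_T0=2
   2) CAS  T0:  M=3  r_T0=2 ✓
   3) LOAD T0:  M=3  r_T0=3
   4) LOAD T1:  M=3  r_T1=3
   5) CAS  T0:  M=4  r_T0=3 ✓
   6) LOAD T2:  M=4  r_T2=4
   7) CAS  T1:  M=4  r_T1=3 ✗
   8) LOAD T1:  M=4  r_T1=4
   9) CAS  T1:  M=5  r_T1=4 ✓
  10) CAS  T2:  M=5  r_T2=4 ✗
  11) LOAD T2:  M=5  r_T2=5
  12) CAS  T2:  M=6  r_T2=5 ✓
  13) LOAD T2:  M=6  r_T2=6
  14) CAS  T2:  M=7  r_T2=6 ✓
  15) LOAD T2:  M=7  r_T2=7
  16) CAS  T2:  M=8  r_T2=7 ✓
  17) LOAD T2:  M=8  r_T2=8
  18) CAS  T2:  M=9  r_T2=8 ✓

counter = 9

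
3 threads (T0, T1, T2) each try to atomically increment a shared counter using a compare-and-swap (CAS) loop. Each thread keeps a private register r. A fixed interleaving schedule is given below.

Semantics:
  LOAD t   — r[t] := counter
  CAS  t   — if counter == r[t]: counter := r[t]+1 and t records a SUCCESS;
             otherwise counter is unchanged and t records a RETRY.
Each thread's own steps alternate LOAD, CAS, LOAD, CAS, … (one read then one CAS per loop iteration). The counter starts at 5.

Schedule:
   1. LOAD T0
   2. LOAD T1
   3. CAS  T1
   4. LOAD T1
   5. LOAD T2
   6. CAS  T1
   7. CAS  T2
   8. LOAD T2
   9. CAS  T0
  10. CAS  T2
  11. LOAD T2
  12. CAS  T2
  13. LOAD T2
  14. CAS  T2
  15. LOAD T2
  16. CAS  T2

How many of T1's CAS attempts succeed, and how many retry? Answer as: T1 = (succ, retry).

step 1: T0 LOAD ⇒ load; ctr=5 reg=5
step 2: T1 LOAD ⇒ load; ctr=5 reg=5
step 3: T1 CAS ⇒ ok; ctr=6 reg=5
step 4: T1 LOAD ⇒ load; ctr=6 reg=6
step 5: T2 LOAD ⇒ load; ctr=6 reg=6
step 6: T1 CAS ⇒ ok; ctr=7 reg=6
step 7: T2 CAS ⇒ retry; ctr=7 reg=6
step 8: T2 LOAD ⇒ load; ctr=7 reg=7
step 9: T0 CAS ⇒ retry; ctr=7 reg=5
step 10: T2 CAS ⇒ ok; ctr=8 reg=7
step 11: T2 LOAD ⇒ load; ctr=8 reg=8
step 12: T2 CAS ⇒ ok; ctr=9 reg=8
step 13: T2 LOAD ⇒ load; ctr=9 reg=9
step 14: T2 CAS ⇒ ok; ctr=10 reg=9
step 15: T2 LOAD ⇒ load; ctr=10 reg=10
step 16: T2 CAS ⇒ ok; ctr=11 reg=10

T1 = (2, 0)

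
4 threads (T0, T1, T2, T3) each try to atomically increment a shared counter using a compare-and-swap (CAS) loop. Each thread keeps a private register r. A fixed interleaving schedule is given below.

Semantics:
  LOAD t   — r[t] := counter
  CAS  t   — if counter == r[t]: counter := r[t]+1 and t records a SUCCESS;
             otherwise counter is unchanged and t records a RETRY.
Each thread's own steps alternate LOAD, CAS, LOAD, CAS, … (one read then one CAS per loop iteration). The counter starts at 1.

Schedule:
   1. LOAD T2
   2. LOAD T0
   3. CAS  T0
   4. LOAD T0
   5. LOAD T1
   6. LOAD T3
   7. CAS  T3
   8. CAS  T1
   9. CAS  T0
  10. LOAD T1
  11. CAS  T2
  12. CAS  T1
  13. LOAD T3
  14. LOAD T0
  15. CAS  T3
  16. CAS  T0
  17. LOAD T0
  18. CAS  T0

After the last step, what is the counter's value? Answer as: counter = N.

   1) LOAD T2:  M=1  r_T2=1
   2) LOAD T0:  M=1  r_T0=1
   3) CAS  T0:  M=2  r_T0=1 ✓
   4) LOAD T0:  M=2  r_T0=2
   5) LOAD T1:  M=2  r_T1=2
   6) LOAD T3:  M=2  r_T3=2
   7) CAS  T3:  M=3  r_T3=2 ✓
   8) CAS  T1:  M=3  r_T1=2 ✗
   9) CAS  T0:  M=3  r_T0=2 ✗
  10) LOAD T1:  M=3  r_T1=3
  11) CAS  T2:  M=3  r_T2=1 ✗
  12) CAS  T1:  M=4  r_T1=3 ✓
  13) LOAD T3:  M=4  r_T3=4
  14) LOAD T0:  M=4  r_T0=4
  15) CAS  T3:  M=5  r_T3=4 ✓
  16) CAS  T0:  M=5  r_T0=4 ✗
  17) LOAD T0:  M=5  r_T0=5
  18) CAS  T0:  M=6  r_T0=5 ✓

counter = 6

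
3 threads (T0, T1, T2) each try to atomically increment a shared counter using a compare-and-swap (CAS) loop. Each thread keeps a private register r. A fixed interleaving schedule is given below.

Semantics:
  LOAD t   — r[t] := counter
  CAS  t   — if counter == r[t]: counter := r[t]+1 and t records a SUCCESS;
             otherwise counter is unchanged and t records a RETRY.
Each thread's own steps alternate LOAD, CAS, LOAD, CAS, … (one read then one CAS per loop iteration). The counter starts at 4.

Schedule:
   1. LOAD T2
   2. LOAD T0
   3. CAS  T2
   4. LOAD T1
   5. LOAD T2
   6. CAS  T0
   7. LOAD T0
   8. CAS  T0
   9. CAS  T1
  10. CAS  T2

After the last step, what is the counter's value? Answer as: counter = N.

T2 LOAD — after: cnt=4, r=4 — load
T0 LOAD — after: cnt=4, r=4 — load
T2 CAS — after: cnt=5, r=4 — ok
T1 LOAD — after: cnt=5, r=5 — load
T2 LOAD — after: cnt=5, r=5 — load
T0 CAS — after: cnt=5, r=4 — retry
T0 LOAD — after: cnt=5, r=5 — load
T0 CAS — after: cnt=6, r=5 — ok
T1 CAS — after: cnt=6, r=5 — retry
T2 CAS — after: cnt=6, r=5 — retry

counter = 6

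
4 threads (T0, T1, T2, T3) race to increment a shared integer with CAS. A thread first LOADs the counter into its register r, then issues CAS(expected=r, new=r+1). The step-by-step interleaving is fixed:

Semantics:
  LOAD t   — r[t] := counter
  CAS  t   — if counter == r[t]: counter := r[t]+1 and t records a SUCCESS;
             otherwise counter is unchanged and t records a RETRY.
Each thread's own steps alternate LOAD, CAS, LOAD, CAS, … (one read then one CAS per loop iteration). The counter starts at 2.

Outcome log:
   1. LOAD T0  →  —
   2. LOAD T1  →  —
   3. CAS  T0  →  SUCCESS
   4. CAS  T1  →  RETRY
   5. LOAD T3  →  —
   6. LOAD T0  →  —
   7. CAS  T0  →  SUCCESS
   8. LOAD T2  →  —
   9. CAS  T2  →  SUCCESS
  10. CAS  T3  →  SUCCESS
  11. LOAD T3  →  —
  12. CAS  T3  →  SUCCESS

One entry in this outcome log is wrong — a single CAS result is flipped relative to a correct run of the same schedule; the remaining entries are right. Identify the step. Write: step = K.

step = 10

Correct run:
[1] T0.load  rd  (counter 2, T0.r 2)
[2] T1.load  rd  (counter 2, T1.r 2)
[3] T0.cas  hit  (counter 3, T0.r 2)
[4] T1.cas  miss  (counter 3, T1.r 2)
[5] T3.load  rd  (counter 3, T3.r 3)
[6] T0.load  rd  (counter 3, T0.r 3)
[7] T0.cas  hit  (counter 4, T0.r 3)
[8] T2.load  rd  (counter 4, T2.r 4)
[9] T2.cas  hit  (counter 5, T2.r 4)
[10] T3.cas  miss  (counter 5, T3.r 3)
[11] T3.load  rd  (counter 5, T3.r 5)
[12] T3.cas  hit  (counter 6, T3.r 5)
Flip is step 10.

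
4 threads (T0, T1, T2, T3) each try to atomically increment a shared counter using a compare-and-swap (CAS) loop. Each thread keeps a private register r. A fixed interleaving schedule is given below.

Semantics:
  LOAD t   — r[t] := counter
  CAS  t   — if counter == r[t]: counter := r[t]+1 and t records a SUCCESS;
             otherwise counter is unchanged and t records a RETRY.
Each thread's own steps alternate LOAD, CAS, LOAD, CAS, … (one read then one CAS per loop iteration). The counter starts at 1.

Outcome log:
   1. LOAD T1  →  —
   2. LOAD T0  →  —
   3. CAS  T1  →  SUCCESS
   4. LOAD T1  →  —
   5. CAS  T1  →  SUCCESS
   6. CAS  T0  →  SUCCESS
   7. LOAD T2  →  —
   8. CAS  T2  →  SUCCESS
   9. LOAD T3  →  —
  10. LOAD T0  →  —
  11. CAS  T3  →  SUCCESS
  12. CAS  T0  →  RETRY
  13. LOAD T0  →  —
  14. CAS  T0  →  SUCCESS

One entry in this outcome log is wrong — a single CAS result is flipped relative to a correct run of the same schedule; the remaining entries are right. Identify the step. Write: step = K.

Correct run:
1. LOAD T1 → mem=1 r[T1]=1 [LOAD]
2. LOAD T0 → mem=1 r[T0]=1 [LOAD]
3. CAS T1 → mem=2 r[T1]=1 [OK]
4. LOAD T1 → mem=2 r[T1]=2 [LOAD]
5. CAS T1 → mem=3 r[T1]=2 [OK]
6. CAS T0 → mem=3 r[T0]=1 [RETRY]
7. LOAD T2 → mem=3 r[T2]=3 [LOAD]
8. CAS T2 → mem=4 r[T2]=3 [OK]
9. LOAD T3 → mem=4 r[T3]=4 [LOAD]
10. LOAD T0 → mem=4 r[T0]=4 [LOAD]
11. CAS T3 → mem=5 r[T3]=4 [OK]
12. CAS T0 → mem=5 r[T0]=4 [RETRY]
13. LOAD T0 → mem=5 r[T0]=5 [LOAD]
14. CAS T0 → mem=6 r[T0]=5 [OK]
Flip is step 6.

step = 6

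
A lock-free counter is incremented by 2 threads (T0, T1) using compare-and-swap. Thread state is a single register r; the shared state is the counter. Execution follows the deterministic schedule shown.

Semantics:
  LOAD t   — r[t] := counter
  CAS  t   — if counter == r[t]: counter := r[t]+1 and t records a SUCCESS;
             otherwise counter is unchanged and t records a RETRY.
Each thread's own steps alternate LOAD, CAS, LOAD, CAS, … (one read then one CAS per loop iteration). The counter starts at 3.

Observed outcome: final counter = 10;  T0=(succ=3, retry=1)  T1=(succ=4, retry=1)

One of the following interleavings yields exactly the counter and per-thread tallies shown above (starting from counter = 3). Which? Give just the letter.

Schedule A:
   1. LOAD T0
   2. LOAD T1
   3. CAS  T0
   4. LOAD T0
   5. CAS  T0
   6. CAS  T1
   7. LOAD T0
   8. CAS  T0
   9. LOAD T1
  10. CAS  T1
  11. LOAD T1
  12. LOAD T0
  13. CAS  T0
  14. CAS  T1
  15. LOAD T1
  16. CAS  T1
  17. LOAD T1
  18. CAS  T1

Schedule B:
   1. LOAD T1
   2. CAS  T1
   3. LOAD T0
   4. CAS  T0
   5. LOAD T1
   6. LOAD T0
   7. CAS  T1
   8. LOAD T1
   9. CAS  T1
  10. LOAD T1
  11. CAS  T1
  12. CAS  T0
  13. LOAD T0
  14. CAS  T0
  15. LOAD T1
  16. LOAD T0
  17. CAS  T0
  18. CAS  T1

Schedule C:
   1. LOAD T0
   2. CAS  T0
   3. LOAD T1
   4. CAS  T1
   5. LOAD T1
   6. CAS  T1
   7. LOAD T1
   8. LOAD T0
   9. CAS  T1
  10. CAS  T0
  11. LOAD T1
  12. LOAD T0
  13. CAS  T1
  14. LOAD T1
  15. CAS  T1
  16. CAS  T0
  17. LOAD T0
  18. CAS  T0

Run B:
[1] T1.load  rd  (counter 3, T1.r 3)
[2] T1.cas  hit  (counter 4, T1.r 3)
[3] T0.load  rd  (counter 4, T0.r 4)
[4] T0.cas  hit  (counter 5, T0.r 4)
[5] T1.load  rd  (counter 5, T1.r 5)
[6] T0.load  rd  (counter 5, T0.r 5)
[7] T1.cas  hit  (counter 6, T1.r 5)
[8] T1.load  rd  (counter 6, T1.r 6)
[9] T1.cas  hit  (counter 7, T1.r 6)
[10] T1.load  rd  (counter 7, T1.r 7)
[11] T1.cas  hit  (counter 8, T1.r 7)
[12] T0.cas  miss  (counter 8, T0.r 5)
[13] T0.load  rd  (counter 8, T0.r 8)
[14] T0.cas  hit  (counter 9, T0.r 8)
[15] T1.load  rd  (counter 9, T1.r 9)
[16] T0.load  rd  (counter 9, T0.r 9)
[17] T0.cas  hit  (counter 10, T0.r 9)
[18] T1.cas  miss  (counter 10, T1.r 9)

B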